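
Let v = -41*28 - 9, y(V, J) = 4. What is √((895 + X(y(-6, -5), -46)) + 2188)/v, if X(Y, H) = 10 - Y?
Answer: -√3089/1157 ≈ -0.048037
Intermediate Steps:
v = -1157 (v = -1148 - 9 = -1157)
√((895 + X(y(-6, -5), -46)) + 2188)/v = √((895 + (10 - 1*4)) + 2188)/(-1157) = √((895 + (10 - 4)) + 2188)*(-1/1157) = √((895 + 6) + 2188)*(-1/1157) = √(901 + 2188)*(-1/1157) = √3089*(-1/1157) = -√3089/1157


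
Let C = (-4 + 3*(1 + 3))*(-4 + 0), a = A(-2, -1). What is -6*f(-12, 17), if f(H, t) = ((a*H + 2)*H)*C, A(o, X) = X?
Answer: -32256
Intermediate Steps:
a = -1
C = -32 (C = (-4 + 3*4)*(-4) = (-4 + 12)*(-4) = 8*(-4) = -32)
f(H, t) = -32*H*(2 - H) (f(H, t) = ((-H + 2)*H)*(-32) = ((2 - H)*H)*(-32) = (H*(2 - H))*(-32) = -32*H*(2 - H))
-6*f(-12, 17) = -192*(-12)*(-2 - 12) = -192*(-12)*(-14) = -6*5376 = -32256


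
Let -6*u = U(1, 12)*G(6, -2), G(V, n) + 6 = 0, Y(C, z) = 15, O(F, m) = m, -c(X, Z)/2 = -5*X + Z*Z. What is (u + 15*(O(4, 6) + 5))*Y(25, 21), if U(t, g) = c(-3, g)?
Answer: -2295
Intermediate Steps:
c(X, Z) = -2*Z² + 10*X (c(X, Z) = -2*(-5*X + Z*Z) = -2*(-5*X + Z²) = -2*(Z² - 5*X) = -2*Z² + 10*X)
G(V, n) = -6 (G(V, n) = -6 + 0 = -6)
U(t, g) = -30 - 2*g² (U(t, g) = -2*g² + 10*(-3) = -2*g² - 30 = -30 - 2*g²)
u = -318 (u = -(-30 - 2*12²)*(-6)/6 = -(-30 - 2*144)*(-6)/6 = -(-30 - 288)*(-6)/6 = -(-53)*(-6) = -⅙*1908 = -318)
(u + 15*(O(4, 6) + 5))*Y(25, 21) = (-318 + 15*(6 + 5))*15 = (-318 + 15*11)*15 = (-318 + 165)*15 = -153*15 = -2295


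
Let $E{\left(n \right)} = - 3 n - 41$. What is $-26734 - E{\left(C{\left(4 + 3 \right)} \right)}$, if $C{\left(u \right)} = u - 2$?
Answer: $-26678$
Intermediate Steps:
$C{\left(u \right)} = -2 + u$ ($C{\left(u \right)} = u - 2 = -2 + u$)
$E{\left(n \right)} = -41 - 3 n$ ($E{\left(n \right)} = - 3 n - 41 = -41 - 3 n$)
$-26734 - E{\left(C{\left(4 + 3 \right)} \right)} = -26734 - \left(-41 - 3 \left(-2 + \left(4 + 3\right)\right)\right) = -26734 - \left(-41 - 3 \left(-2 + 7\right)\right) = -26734 - \left(-41 - 15\right) = -26734 - -56 = -26734 + 56 = -26678$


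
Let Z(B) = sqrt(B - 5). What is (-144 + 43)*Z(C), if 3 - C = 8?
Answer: -101*I*sqrt(10) ≈ -319.39*I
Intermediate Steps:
C = -5 (C = 3 - 1*8 = 3 - 8 = -5)
Z(B) = sqrt(-5 + B)
(-144 + 43)*Z(C) = (-144 + 43)*sqrt(-5 - 5) = -101*I*sqrt(10)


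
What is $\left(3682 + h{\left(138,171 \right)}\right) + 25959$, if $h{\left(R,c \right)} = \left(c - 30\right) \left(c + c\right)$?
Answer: $77863$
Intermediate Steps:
$h{\left(R,c \right)} = 2 c \left(-30 + c\right)$ ($h{\left(R,c \right)} = \left(-30 + c\right) 2 c = 2 c \left(-30 + c\right)$)
$\left(3682 + h{\left(138,171 \right)}\right) + 25959 = \left(3682 + 2 \cdot 171 \left(-30 + 171\right)\right) + 25959 = \left(3682 + 2 \cdot 171 \cdot 141\right) + 25959 = \left(3682 + 48222\right) + 25959 = 51904 + 25959 = 77863$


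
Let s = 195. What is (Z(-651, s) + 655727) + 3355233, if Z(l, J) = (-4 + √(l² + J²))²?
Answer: 4472802 - 24*√51314 ≈ 4.4674e+6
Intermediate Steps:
Z(l, J) = (-4 + √(J² + l²))²
(Z(-651, s) + 655727) + 3355233 = ((-4 + √(195² + (-651)²))² + 655727) + 3355233 = ((-4 + √(38025 + 423801))² + 655727) + 3355233 = ((-4 + √461826)² + 655727) + 3355233 = ((-4 + 3*√51314)² + 655727) + 3355233 = (655727 + (-4 + 3*√51314)²) + 3355233 = 4010960 + (-4 + 3*√51314)²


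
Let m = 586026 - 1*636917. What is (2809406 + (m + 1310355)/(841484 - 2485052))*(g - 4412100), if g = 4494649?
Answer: 47645719952862007/205446 ≈ 2.3191e+11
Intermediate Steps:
m = -50891 (m = 586026 - 636917 = -50891)
(2809406 + (m + 1310355)/(841484 - 2485052))*(g - 4412100) = (2809406 + (-50891 + 1310355)/(841484 - 2485052))*(4494649 - 4412100) = (2809406 + 1259464/(-1643568))*82549 = (2809406 + 1259464*(-1/1643568))*82549 = (2809406 - 157433/205446)*82549 = (577181067643/205446)*82549 = 47645719952862007/205446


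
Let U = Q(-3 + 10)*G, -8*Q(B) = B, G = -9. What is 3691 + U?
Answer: 29591/8 ≈ 3698.9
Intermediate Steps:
Q(B) = -B/8
U = 63/8 (U = -(-3 + 10)/8*(-9) = -1/8*7*(-9) = -7/8*(-9) = 63/8 ≈ 7.8750)
3691 + U = 3691 + 63/8 = 29591/8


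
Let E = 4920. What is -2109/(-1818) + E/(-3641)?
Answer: -421897/2206446 ≈ -0.19121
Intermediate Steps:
-2109/(-1818) + E/(-3641) = -2109/(-1818) + 4920/(-3641) = -2109*(-1/1818) + 4920*(-1/3641) = 703/606 - 4920/3641 = -421897/2206446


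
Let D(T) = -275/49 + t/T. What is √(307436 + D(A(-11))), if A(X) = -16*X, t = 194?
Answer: √29164180870/308 ≈ 554.46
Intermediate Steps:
D(T) = -275/49 + 194/T
√(307436 + D(A(-11))) = √(307436 + (-275/49 + 194/((-16*(-11))))) = √(307436 + (-275/49 + 194/176)) = √(307436 + (-275/49 + 194*(1/176))) = √(307436 + (-275/49 + 97/88)) = √(307436 - 19447/4312) = √(1325644585/4312) = √29164180870/308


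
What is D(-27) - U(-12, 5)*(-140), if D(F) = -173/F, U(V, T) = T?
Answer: 19073/27 ≈ 706.41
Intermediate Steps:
D(-27) - U(-12, 5)*(-140) = -173/(-27) - 5*(-140) = -173*(-1/27) - 1*(-700) = 173/27 + 700 = 19073/27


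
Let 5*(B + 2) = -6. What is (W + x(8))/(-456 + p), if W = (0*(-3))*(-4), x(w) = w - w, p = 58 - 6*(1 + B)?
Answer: 0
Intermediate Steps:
B = -16/5 (B = -2 + (1/5)*(-6) = -2 - 6/5 = -16/5 ≈ -3.2000)
p = 356/5 (p = 58 - 6*(1 - 16/5) = 58 - 6*(-11/5) = 58 + 66/5 = 356/5 ≈ 71.200)
x(w) = 0
W = 0 (W = 0*(-4) = 0)
(W + x(8))/(-456 + p) = (0 + 0)/(-456 + 356/5) = 0/(-1924/5) = 0*(-5/1924) = 0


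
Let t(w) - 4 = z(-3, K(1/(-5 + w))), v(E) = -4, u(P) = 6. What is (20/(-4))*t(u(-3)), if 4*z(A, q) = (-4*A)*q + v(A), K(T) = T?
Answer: -30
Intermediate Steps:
z(A, q) = -1 - A*q (z(A, q) = ((-4*A)*q - 4)/4 = (-4*A*q - 4)/4 = (-4 - 4*A*q)/4 = -1 - A*q)
t(w) = 3 + 3/(-5 + w) (t(w) = 4 + (-1 - 1*(-3)/(-5 + w)) = 4 + (-1 + 3/(-5 + w)) = 3 + 3/(-5 + w))
(20/(-4))*t(u(-3)) = (20/(-4))*(3*(-4 + 6)/(-5 + 6)) = (20*(-¼))*(3*2/1) = -15*2 = -5*6 = -30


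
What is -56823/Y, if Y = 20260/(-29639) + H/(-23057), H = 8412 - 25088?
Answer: -38832066714129/27125144 ≈ -1.4316e+6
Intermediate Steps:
H = -16676
Y = 27125144/683386423 (Y = 20260/(-29639) - 16676/(-23057) = 20260*(-1/29639) - 16676*(-1/23057) = -20260/29639 + 16676/23057 = 27125144/683386423 ≈ 0.039692)
-56823/Y = -56823/27125144/683386423 = -56823*683386423/27125144 = -38832066714129/27125144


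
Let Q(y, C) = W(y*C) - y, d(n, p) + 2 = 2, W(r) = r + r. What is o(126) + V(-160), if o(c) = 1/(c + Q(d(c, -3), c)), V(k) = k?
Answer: -20159/126 ≈ -159.99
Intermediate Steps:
W(r) = 2*r
d(n, p) = 0 (d(n, p) = -2 + 2 = 0)
Q(y, C) = -y + 2*C*y (Q(y, C) = 2*(y*C) - y = 2*(C*y) - y = 2*C*y - y = -y + 2*C*y)
o(c) = 1/c (o(c) = 1/(c + 0*(-1 + 2*c)) = 1/(c + 0) = 1/c)
o(126) + V(-160) = 1/126 - 160 = -20159/126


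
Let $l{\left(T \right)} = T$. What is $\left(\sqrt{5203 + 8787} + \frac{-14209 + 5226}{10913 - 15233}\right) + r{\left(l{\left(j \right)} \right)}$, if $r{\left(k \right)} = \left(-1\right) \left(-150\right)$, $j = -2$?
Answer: $\frac{656983}{4320} + \sqrt{13990} \approx 270.36$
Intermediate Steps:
$r{\left(k \right)} = 150$
$\left(\sqrt{5203 + 8787} + \frac{-14209 + 5226}{10913 - 15233}\right) + r{\left(l{\left(j \right)} \right)} = \left(\sqrt{5203 + 8787} + \frac{-14209 + 5226}{10913 - 15233}\right) + 150 = \left(\sqrt{13990} - \frac{8983}{-4320}\right) + 150 = \left(\sqrt{13990} - - \frac{8983}{4320}\right) + 150 = \left(\sqrt{13990} + \frac{8983}{4320}\right) + 150 = \left(\frac{8983}{4320} + \sqrt{13990}\right) + 150 = \frac{656983}{4320} + \sqrt{13990}$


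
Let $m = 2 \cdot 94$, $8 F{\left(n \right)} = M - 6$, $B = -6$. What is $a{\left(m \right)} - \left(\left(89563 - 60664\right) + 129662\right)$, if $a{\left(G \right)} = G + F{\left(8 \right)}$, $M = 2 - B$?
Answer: $- \frac{633491}{4} \approx -1.5837 \cdot 10^{5}$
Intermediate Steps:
$M = 8$ ($M = 2 - -6 = 2 + 6 = 8$)
$F{\left(n \right)} = \frac{1}{4}$ ($F{\left(n \right)} = \frac{8 - 6}{8} = \frac{1}{8} \cdot 2 = \frac{1}{4}$)
$m = 188$
$a{\left(G \right)} = \frac{1}{4} + G$ ($a{\left(G \right)} = G + \frac{1}{4} = \frac{1}{4} + G$)
$a{\left(m \right)} - \left(\left(89563 - 60664\right) + 129662\right) = \left(\frac{1}{4} + 188\right) - \left(\left(89563 - 60664\right) + 129662\right) = \frac{753}{4} - \left(28899 + 129662\right) = \frac{753}{4} - 158561 = - \frac{633491}{4}$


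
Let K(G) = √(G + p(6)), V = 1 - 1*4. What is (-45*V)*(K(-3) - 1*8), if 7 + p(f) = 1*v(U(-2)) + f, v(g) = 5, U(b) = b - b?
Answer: -945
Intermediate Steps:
V = -3 (V = 1 - 4 = -3)
U(b) = 0
p(f) = -2 + f (p(f) = -7 + (1*5 + f) = -7 + (5 + f) = -2 + f)
K(G) = √(4 + G) (K(G) = √(G + (-2 + 6)) = √(G + 4) = √(4 + G))
(-45*V)*(K(-3) - 1*8) = (-45*(-3))*(√(4 - 3) - 1*8) = 135*(√1 - 8) = 135*(1 - 8) = 135*(-7) = -945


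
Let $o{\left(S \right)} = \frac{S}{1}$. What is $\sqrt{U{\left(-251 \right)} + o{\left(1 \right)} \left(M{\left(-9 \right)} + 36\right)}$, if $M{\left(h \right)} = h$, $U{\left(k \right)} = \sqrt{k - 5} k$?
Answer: $\sqrt{27 - 4016 i} \approx 44.962 - 44.66 i$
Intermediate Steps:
$o{\left(S \right)} = S$ ($o{\left(S \right)} = S 1 = S$)
$U{\left(k \right)} = k \sqrt{-5 + k}$ ($U{\left(k \right)} = \sqrt{-5 + k} k = k \sqrt{-5 + k}$)
$\sqrt{U{\left(-251 \right)} + o{\left(1 \right)} \left(M{\left(-9 \right)} + 36\right)} = \sqrt{- 251 \sqrt{-5 - 251} + 1 \left(-9 + 36\right)} = \sqrt{- 251 \sqrt{-256} + 1 \cdot 27} = \sqrt{- 251 \cdot 16 i + 27} = \sqrt{- 4016 i + 27} = \sqrt{27 - 4016 i}$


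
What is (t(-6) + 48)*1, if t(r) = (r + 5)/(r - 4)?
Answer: 481/10 ≈ 48.100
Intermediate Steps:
t(r) = (5 + r)/(-4 + r)
(t(-6) + 48)*1 = ((5 - 6)/(-4 - 6) + 48)*1 = (-1/(-10) + 48)*1 = (-⅒*(-1) + 48)*1 = (⅒ + 48)*1 = (481/10)*1 = 481/10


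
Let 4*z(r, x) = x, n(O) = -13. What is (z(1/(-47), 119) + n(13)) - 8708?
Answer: -34765/4 ≈ -8691.3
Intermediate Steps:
z(r, x) = x/4
(z(1/(-47), 119) + n(13)) - 8708 = ((1/4)*119 - 13) - 8708 = (119/4 - 13) - 8708 = 67/4 - 8708 = -34765/4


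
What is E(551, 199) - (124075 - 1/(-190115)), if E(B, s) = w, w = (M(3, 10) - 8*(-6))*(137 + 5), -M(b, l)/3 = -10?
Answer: -21482804886/190115 ≈ -1.1300e+5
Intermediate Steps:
M(b, l) = 30 (M(b, l) = -3*(-10) = 30)
w = 11076 (w = (30 - 8*(-6))*(137 + 5) = (30 + 48)*142 = 78*142 = 11076)
E(B, s) = 11076
E(551, 199) - (124075 - 1/(-190115)) = 11076 - (124075 - 1/(-190115)) = 11076 - (124075 - 1*(-1/190115)) = 11076 - (124075 + 1/190115) = 11076 - 1*23588518626/190115 = 11076 - 23588518626/190115 = -21482804886/190115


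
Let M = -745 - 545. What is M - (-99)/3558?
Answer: -1529907/1186 ≈ -1290.0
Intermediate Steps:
M = -1290
M - (-99)/3558 = -1290 - (-99)/3558 = -1290 - 1*(-33/1186) = -1290 + 33/1186 = -1529907/1186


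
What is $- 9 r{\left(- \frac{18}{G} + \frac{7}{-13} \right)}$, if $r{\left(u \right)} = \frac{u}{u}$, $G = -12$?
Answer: $-9$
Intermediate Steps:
$r{\left(u \right)} = 1$
$- 9 r{\left(- \frac{18}{G} + \frac{7}{-13} \right)} = \left(-9\right) 1 = -9$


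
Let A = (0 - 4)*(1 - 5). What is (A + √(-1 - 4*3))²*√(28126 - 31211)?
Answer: -32*√40105 + 243*I*√3085 ≈ -6408.4 + 13497.0*I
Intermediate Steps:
A = 16 (A = -4*(-4) = 16)
(A + √(-1 - 4*3))²*√(28126 - 31211) = (16 + √(-1 - 4*3))²*√(28126 - 31211) = (16 + √(-1 - 12))²*√(-3085) = (16 + √(-13))²*(I*√3085) = (16 + I*√13)²*(I*√3085) = I*√3085*(16 + I*√13)²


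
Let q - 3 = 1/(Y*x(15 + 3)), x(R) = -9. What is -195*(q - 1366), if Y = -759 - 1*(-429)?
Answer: 52625417/198 ≈ 2.6579e+5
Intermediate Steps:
Y = -330 (Y = -759 + 429 = -330)
q = 8911/2970 (q = 3 + 1/(-330*(-9)) = 3 - 1/330*(-⅑) = 3 + 1/2970 = 8911/2970 ≈ 3.0003)
-195*(q - 1366) = -195*(8911/2970 - 1366) = -195*(-4048109/2970) = 52625417/198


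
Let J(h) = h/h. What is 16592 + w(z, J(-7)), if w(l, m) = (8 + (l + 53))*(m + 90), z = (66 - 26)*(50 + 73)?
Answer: 469863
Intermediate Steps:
J(h) = 1
z = 4920 (z = 40*123 = 4920)
w(l, m) = (61 + l)*(90 + m) (w(l, m) = (8 + (53 + l))*(90 + m) = (61 + l)*(90 + m))
16592 + w(z, J(-7)) = 16592 + (5490 + 61*1 + 90*4920 + 4920*1) = 16592 + (5490 + 61 + 442800 + 4920) = 16592 + 453271 = 469863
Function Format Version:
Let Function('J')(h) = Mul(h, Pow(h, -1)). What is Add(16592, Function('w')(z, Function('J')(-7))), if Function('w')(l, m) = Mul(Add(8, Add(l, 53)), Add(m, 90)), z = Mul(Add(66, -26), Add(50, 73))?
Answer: 469863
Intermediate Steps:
Function('J')(h) = 1
z = 4920 (z = Mul(40, 123) = 4920)
Function('w')(l, m) = Mul(Add(61, l), Add(90, m)) (Function('w')(l, m) = Mul(Add(8, Add(53, l)), Add(90, m)) = Mul(Add(61, l), Add(90, m)))
Add(16592, Function('w')(z, Function('J')(-7))) = Add(16592, Add(5490, Mul(61, 1), Mul(90, 4920), Mul(4920, 1))) = Add(16592, Add(5490, 61, 442800, 4920)) = Add(16592, 453271) = 469863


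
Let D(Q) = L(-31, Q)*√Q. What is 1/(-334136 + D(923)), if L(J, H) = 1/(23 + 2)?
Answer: -208835000/69779291559077 - 25*√923/69779291559077 ≈ -2.9928e-6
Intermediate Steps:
L(J, H) = 1/25
D(Q) = √Q/25
1/(-334136 + D(923)) = 1/(-334136 + √923/25)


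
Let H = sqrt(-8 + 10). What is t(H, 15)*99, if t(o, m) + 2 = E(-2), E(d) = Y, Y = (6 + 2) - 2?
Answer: 396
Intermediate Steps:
H = sqrt(2) ≈ 1.4142
Y = 6 (Y = 8 - 2 = 6)
E(d) = 6
t(o, m) = 4 (t(o, m) = -2 + 6 = 4)
t(H, 15)*99 = 4*99 = 396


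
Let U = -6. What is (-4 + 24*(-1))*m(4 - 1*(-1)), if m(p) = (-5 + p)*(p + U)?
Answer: 0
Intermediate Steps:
m(p) = (-6 + p)*(-5 + p) (m(p) = (-5 + p)*(p - 6) = (-5 + p)*(-6 + p) = (-6 + p)*(-5 + p))
(-4 + 24*(-1))*m(4 - 1*(-1)) = (-4 + 24*(-1))*(30 + (4 - 1*(-1))**2 - 11*(4 - 1*(-1))) = (-4 - 24)*(30 + (4 + 1)**2 - 11*(4 + 1)) = -28*(30 + 5**2 - 11*5) = -28*(30 + 25 - 55) = -28*0 = 0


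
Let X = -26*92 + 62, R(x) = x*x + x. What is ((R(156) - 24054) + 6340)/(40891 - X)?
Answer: 6778/43221 ≈ 0.15682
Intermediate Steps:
R(x) = x + x² (R(x) = x² + x = x + x²)
X = -2330 (X = -2392 + 62 = -2330)
((R(156) - 24054) + 6340)/(40891 - X) = ((156*(1 + 156) - 24054) + 6340)/(40891 - 1*(-2330)) = ((156*157 - 24054) + 6340)/(40891 + 2330) = ((24492 - 24054) + 6340)/43221 = (438 + 6340)*(1/43221) = 6778*(1/43221) = 6778/43221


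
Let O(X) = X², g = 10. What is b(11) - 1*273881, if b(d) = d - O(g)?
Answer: -273970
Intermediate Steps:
b(d) = -100 + d (b(d) = d - 1*10² = d - 1*100 = d - 100 = -100 + d)
b(11) - 1*273881 = (-100 + 11) - 1*273881 = -89 - 273881 = -273970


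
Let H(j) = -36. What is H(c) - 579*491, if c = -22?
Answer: -284325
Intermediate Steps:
H(c) - 579*491 = -36 - 579*491 = -36 - 284289 = -284325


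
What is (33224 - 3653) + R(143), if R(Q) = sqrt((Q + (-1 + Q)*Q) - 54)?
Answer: 29571 + sqrt(20395) ≈ 29714.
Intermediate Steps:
R(Q) = sqrt(-54 + Q + Q*(-1 + Q)) (R(Q) = sqrt((Q + Q*(-1 + Q)) - 54) = sqrt(-54 + Q + Q*(-1 + Q)))
(33224 - 3653) + R(143) = (33224 - 3653) + sqrt(-54 + 143**2) = 29571 + sqrt(-54 + 20449) = 29571 + sqrt(20395)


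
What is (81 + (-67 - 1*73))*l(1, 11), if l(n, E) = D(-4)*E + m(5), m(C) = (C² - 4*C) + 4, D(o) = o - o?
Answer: -531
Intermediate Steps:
D(o) = 0
m(C) = 4 + C² - 4*C
l(n, E) = 9 (l(n, E) = 0*E + (4 + 5² - 4*5) = 0 + (4 + 25 - 20) = 0 + 9 = 9)
(81 + (-67 - 1*73))*l(1, 11) = (81 + (-67 - 1*73))*9 = (81 + (-67 - 73))*9 = (81 - 140)*9 = -59*9 = -531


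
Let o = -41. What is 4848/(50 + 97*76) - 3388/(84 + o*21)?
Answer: 688396/137307 ≈ 5.0135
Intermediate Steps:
4848/(50 + 97*76) - 3388/(84 + o*21) = 4848/(50 + 97*76) - 3388/(84 - 41*21) = 4848/(50 + 7372) - 3388/(84 - 861) = 4848/7422 - 3388/(-777) = 4848*(1/7422) - 3388*(-1/777) = 808/1237 + 484/111 = 688396/137307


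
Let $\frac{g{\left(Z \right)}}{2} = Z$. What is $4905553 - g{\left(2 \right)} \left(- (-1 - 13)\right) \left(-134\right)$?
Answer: $4913057$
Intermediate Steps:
$g{\left(Z \right)} = 2 Z$
$4905553 - g{\left(2 \right)} \left(- (-1 - 13)\right) \left(-134\right) = 4905553 - 2 \cdot 2 \left(- (-1 - 13)\right) \left(-134\right) = 4905553 - 4 \left(- (-1 - 13)\right) \left(-134\right) = 4905553 - 4 \left(\left(-1\right) \left(-14\right)\right) \left(-134\right) = 4905553 - 4 \cdot 14 \left(-134\right) = 4905553 - 56 \left(-134\right) = 4905553 - -7504 = 4905553 + 7504 = 4913057$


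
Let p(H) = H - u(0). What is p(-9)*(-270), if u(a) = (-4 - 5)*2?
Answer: -2430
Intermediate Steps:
u(a) = -18 (u(a) = -9*2 = -18)
p(H) = 18 + H (p(H) = H - 1*(-18) = H + 18 = 18 + H)
p(-9)*(-270) = (18 - 9)*(-270) = 9*(-270) = -2430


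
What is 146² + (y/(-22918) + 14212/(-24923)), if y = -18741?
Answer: 12175527524551/571185314 ≈ 21316.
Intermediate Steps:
146² + (y/(-22918) + 14212/(-24923)) = 146² + (-18741/(-22918) + 14212/(-24923)) = 21316 + (-18741*(-1/22918) + 14212*(-1/24923)) = 21316 + (18741/22918 - 14212/24923) = 21316 + 141371327/571185314 = 12175527524551/571185314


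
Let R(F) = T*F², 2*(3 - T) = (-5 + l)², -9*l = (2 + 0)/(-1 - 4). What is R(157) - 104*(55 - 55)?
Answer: -926284771/4050 ≈ -2.2871e+5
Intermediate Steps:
l = 2/45 (l = -(2 + 0)/(9*(-1 - 4)) = -2/(9*(-5)) = -2*(-1)/(9*5) = -⅑*(-⅖) = 2/45 ≈ 0.044444)
T = -37579/4050 (T = 3 - (-5 + 2/45)²/2 = 3 - (-223/45)²/2 = 3 - ½*49729/2025 = 3 - 49729/4050 = -37579/4050 ≈ -9.2788)
R(F) = -37579*F²/4050
R(157) - 104*(55 - 55) = -37579/4050*157² - 104*(55 - 55) = -37579/4050*24649 - 104*0 = -926284771/4050 + 0 = -926284771/4050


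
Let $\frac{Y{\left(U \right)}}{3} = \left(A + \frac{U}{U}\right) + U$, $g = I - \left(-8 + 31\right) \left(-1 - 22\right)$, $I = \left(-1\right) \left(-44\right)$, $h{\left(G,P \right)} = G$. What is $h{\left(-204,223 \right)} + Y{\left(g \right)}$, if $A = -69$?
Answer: $1311$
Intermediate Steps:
$I = 44$
$g = 573$ ($g = 44 - \left(-8 + 31\right) \left(-1 - 22\right) = 44 - 23 \left(-23\right) = 44 - -529 = 44 + 529 = 573$)
$Y{\left(U \right)} = -204 + 3 U$ ($Y{\left(U \right)} = 3 \left(\left(-69 + \frac{U}{U}\right) + U\right) = 3 \left(\left(-69 + 1\right) + U\right) = 3 \left(-68 + U\right) = -204 + 3 U$)
$h{\left(-204,223 \right)} + Y{\left(g \right)} = -204 + \left(-204 + 3 \cdot 573\right) = -204 + \left(-204 + 1719\right) = -204 + 1515 = 1311$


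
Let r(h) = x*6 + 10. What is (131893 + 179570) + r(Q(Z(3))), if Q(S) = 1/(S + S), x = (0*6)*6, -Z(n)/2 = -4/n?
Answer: 311473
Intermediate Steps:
Z(n) = 8/n (Z(n) = -(-8)/n = 8/n)
x = 0 (x = 0*6 = 0)
Q(S) = 1/(2*S)
r(h) = 10 (r(h) = 0*6 + 10 = 0 + 10 = 10)
(131893 + 179570) + r(Q(Z(3))) = (131893 + 179570) + 10 = 311463 + 10 = 311473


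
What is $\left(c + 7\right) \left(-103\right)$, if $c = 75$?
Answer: $-8446$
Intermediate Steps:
$\left(c + 7\right) \left(-103\right) = \left(75 + 7\right) \left(-103\right) = 82 \left(-103\right) = -8446$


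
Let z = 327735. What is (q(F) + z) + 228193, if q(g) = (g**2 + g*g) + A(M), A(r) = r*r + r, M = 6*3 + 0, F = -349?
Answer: 799872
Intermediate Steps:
M = 18 (M = 18 + 0 = 18)
A(r) = r + r**2 (A(r) = r**2 + r = r + r**2)
q(g) = 342 + 2*g**2 (q(g) = (g**2 + g*g) + 18*(1 + 18) = (g**2 + g**2) + 18*19 = 2*g**2 + 342 = 342 + 2*g**2)
(q(F) + z) + 228193 = ((342 + 2*(-349)**2) + 327735) + 228193 = ((342 + 2*121801) + 327735) + 228193 = ((342 + 243602) + 327735) + 228193 = (243944 + 327735) + 228193 = 571679 + 228193 = 799872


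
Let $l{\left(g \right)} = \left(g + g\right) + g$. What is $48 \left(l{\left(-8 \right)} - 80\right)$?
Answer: $-4992$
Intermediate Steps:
$l{\left(g \right)} = 3 g$ ($l{\left(g \right)} = 2 g + g = 3 g$)
$48 \left(l{\left(-8 \right)} - 80\right) = 48 \left(3 \left(-8\right) - 80\right) = 48 \left(-24 - 80\right) = 48 \left(-104\right) = -4992$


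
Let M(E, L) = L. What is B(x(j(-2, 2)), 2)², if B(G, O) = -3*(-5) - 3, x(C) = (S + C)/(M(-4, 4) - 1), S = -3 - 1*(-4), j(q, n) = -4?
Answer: 144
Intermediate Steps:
S = 1 (S = -3 + 4 = 1)
x(C) = ⅓ + C/3 (x(C) = (1 + C)/(4 - 1) = (1 + C)/3 = (1 + C)*(⅓) = ⅓ + C/3)
B(G, O) = 12 (B(G, O) = 15 - 3 = 12)
B(x(j(-2, 2)), 2)² = 12² = 144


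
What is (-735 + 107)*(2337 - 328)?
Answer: -1261652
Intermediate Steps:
(-735 + 107)*(2337 - 328) = -628*2009 = -1261652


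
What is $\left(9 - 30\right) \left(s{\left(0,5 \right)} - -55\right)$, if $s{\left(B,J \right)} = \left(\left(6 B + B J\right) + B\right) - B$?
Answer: $-1155$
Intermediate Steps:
$s{\left(B,J \right)} = 6 B + B J$ ($s{\left(B,J \right)} = \left(7 B + B J\right) - B = 6 B + B J$)
$\left(9 - 30\right) \left(s{\left(0,5 \right)} - -55\right) = \left(9 - 30\right) \left(0 \left(6 + 5\right) - -55\right) = \left(9 - 30\right) \left(0 \cdot 11 + \left(-119 + 174\right)\right) = - 21 \left(0 + 55\right) = \left(-21\right) 55 = -1155$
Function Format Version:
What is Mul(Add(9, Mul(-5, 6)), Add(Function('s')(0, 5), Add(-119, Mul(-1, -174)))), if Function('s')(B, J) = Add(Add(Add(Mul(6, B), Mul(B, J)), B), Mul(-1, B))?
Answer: -1155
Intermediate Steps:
Function('s')(B, J) = Add(Mul(6, B), Mul(B, J)) (Function('s')(B, J) = Add(Add(Mul(7, B), Mul(B, J)), Mul(-1, B)) = Add(Mul(6, B), Mul(B, J)))
Mul(Add(9, Mul(-5, 6)), Add(Function('s')(0, 5), Add(-119, Mul(-1, -174)))) = Mul(Add(9, Mul(-5, 6)), Add(Mul(0, Add(6, 5)), Add(-119, Mul(-1, -174)))) = Mul(Add(9, -30), Add(Mul(0, 11), Add(-119, 174))) = Mul(-21, Add(0, 55)) = Mul(-21, 55) = -1155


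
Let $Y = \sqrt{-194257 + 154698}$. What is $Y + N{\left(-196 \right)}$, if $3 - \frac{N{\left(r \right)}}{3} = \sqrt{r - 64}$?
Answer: $9 + i \sqrt{39559} - 6 i \sqrt{65} \approx 9.0 + 150.52 i$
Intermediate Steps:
$Y = i \sqrt{39559}$ ($Y = \sqrt{-39559} = i \sqrt{39559} \approx 198.89 i$)
$N{\left(r \right)} = 9 - 3 \sqrt{-64 + r}$ ($N{\left(r \right)} = 9 - 3 \sqrt{r - 64} = 9 - 3 \sqrt{-64 + r}$)
$Y + N{\left(-196 \right)} = i \sqrt{39559} + \left(9 - 3 \sqrt{-64 - 196}\right) = i \sqrt{39559} + \left(9 - 3 \sqrt{-260}\right) = i \sqrt{39559} + \left(9 - 3 \cdot 2 i \sqrt{65}\right) = i \sqrt{39559} + \left(9 - 6 i \sqrt{65}\right) = 9 + i \sqrt{39559} - 6 i \sqrt{65}$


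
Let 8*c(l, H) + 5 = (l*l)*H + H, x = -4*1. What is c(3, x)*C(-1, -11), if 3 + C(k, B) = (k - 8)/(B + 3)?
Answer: 675/64 ≈ 10.547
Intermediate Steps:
x = -4
C(k, B) = -3 + (-8 + k)/(3 + B) (C(k, B) = -3 + (k - 8)/(B + 3) = -3 + (-8 + k)/(3 + B))
c(l, H) = -5/8 + H/8 + H*l²/8 (c(l, H) = -5/8 + ((l*l)*H + H)/8 = -5/8 + (l²*H + H)/8 = -5/8 + (H*l² + H)/8 = -5/8 + (H + H*l²)/8 = -5/8 + (H/8 + H*l²/8) = -5/8 + H/8 + H*l²/8)
c(3, x)*C(-1, -11) = (-5/8 + (⅛)*(-4) + (⅛)*(-4)*3²)*((-17 - 1 - 3*(-11))/(3 - 11)) = (-5/8 - ½ + (⅛)*(-4)*9)*((-17 - 1 + 33)/(-8)) = (-5/8 - ½ - 9/2)*(-⅛*15) = -45/8*(-15/8) = 675/64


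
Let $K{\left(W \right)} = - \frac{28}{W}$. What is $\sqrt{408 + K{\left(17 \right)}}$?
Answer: $\frac{2 \sqrt{29359}}{17} \approx 20.158$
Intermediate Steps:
$\sqrt{408 + K{\left(17 \right)}} = \sqrt{408 - \frac{28}{17}} = \sqrt{\frac{6908}{17}} = \frac{2 \sqrt{29359}}{17}$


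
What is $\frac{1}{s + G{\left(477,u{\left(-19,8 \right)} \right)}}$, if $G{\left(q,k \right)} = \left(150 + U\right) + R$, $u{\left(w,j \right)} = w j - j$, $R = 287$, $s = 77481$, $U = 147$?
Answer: $\frac{1}{78065} \approx 1.281 \cdot 10^{-5}$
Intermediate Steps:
$u{\left(w,j \right)} = - j + j w$ ($u{\left(w,j \right)} = j w - j = - j + j w$)
$G{\left(q,k \right)} = 584$ ($G{\left(q,k \right)} = \left(150 + 147\right) + 287 = 297 + 287 = 584$)
$\frac{1}{s + G{\left(477,u{\left(-19,8 \right)} \right)}} = \frac{1}{77481 + 584} = \frac{1}{78065}$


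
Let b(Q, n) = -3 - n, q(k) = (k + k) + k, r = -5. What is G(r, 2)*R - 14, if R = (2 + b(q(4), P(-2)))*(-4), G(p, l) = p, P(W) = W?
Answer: 6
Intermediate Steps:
q(k) = 3*k (q(k) = 2*k + k = 3*k)
R = -4 (R = (2 + (-3 - 1*(-2)))*(-4) = (2 + (-3 + 2))*(-4) = (2 - 1)*(-4) = 1*(-4) = -4)
G(r, 2)*R - 14 = -5*(-4) - 14 = 20 - 14 = 6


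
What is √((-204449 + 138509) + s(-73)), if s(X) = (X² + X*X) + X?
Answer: I*√55355 ≈ 235.28*I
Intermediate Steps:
s(X) = X + 2*X² (s(X) = (X² + X²) + X = 2*X² + X = X + 2*X²)
√((-204449 + 138509) + s(-73)) = √((-204449 + 138509) - 73*(1 + 2*(-73))) = √(-65940 - 73*(1 - 146)) = √(-65940 - 73*(-145)) = √(-65940 + 10585) = √(-55355) = I*√55355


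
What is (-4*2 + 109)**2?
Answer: 10201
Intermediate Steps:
(-4*2 + 109)**2 = (-8 + 109)**2 = 101**2 = 10201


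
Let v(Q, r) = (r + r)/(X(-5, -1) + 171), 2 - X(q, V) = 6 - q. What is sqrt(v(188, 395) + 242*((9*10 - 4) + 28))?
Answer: sqrt(2235023)/9 ≈ 166.11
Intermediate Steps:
X(q, V) = -4 + q (X(q, V) = 2 - (6 - q) = 2 + (-6 + q) = -4 + q)
v(Q, r) = r/81 (v(Q, r) = (r + r)/((-4 - 5) + 171) = (2*r)/(-9 + 171) = (2*r)/162 = (2*r)*(1/162) = r/81)
sqrt(v(188, 395) + 242*((9*10 - 4) + 28)) = sqrt((1/81)*395 + 242*((9*10 - 4) + 28)) = sqrt(395/81 + 242*((90 - 4) + 28)) = sqrt(395/81 + 242*(86 + 28)) = sqrt(395/81 + 242*114) = sqrt(395/81 + 27588) = sqrt(2235023/81) = sqrt(2235023)/9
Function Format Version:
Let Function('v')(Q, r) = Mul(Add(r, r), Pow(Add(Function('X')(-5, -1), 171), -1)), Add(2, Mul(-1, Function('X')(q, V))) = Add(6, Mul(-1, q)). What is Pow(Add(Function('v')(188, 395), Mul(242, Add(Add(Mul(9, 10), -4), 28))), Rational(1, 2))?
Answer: Mul(Rational(1, 9), Pow(2235023, Rational(1, 2))) ≈ 166.11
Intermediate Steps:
Function('X')(q, V) = Add(-4, q) (Function('X')(q, V) = Add(2, Mul(-1, Add(6, Mul(-1, q)))) = Add(2, Add(-6, q)) = Add(-4, q))
Function('v')(Q, r) = Mul(Rational(1, 81), r) (Function('v')(Q, r) = Mul(Add(r, r), Pow(Add(Add(-4, -5), 171), -1)) = Mul(Mul(2, r), Pow(Add(-9, 171), -1)) = Mul(Mul(2, r), Pow(162, -1)) = Mul(Mul(2, r), Rational(1, 162)) = Mul(Rational(1, 81), r))
Pow(Add(Function('v')(188, 395), Mul(242, Add(Add(Mul(9, 10), -4), 28))), Rational(1, 2)) = Pow(Add(Mul(Rational(1, 81), 395), Mul(242, Add(Add(Mul(9, 10), -4), 28))), Rational(1, 2)) = Pow(Add(Rational(395, 81), Mul(242, Add(Add(90, -4), 28))), Rational(1, 2)) = Pow(Add(Rational(395, 81), Mul(242, Add(86, 28))), Rational(1, 2)) = Pow(Add(Rational(395, 81), Mul(242, 114)), Rational(1, 2)) = Pow(Add(Rational(395, 81), 27588), Rational(1, 2)) = Pow(Rational(2235023, 81), Rational(1, 2)) = Mul(Rational(1, 9), Pow(2235023, Rational(1, 2)))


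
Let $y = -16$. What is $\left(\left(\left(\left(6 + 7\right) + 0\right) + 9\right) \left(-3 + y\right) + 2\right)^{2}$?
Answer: $173056$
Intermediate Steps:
$\left(\left(\left(\left(6 + 7\right) + 0\right) + 9\right) \left(-3 + y\right) + 2\right)^{2} = \left(\left(\left(\left(6 + 7\right) + 0\right) + 9\right) \left(-3 - 16\right) + 2\right)^{2} = \left(\left(\left(13 + 0\right) + 9\right) \left(-19\right) + 2\right)^{2} = \left(\left(13 + 9\right) \left(-19\right) + 2\right)^{2} = \left(22 \left(-19\right) + 2\right)^{2} = \left(-418 + 2\right)^{2} = \left(-416\right)^{2} = 173056$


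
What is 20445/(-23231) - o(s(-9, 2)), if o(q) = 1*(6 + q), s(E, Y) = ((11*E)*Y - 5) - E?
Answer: 4346983/23231 ≈ 187.12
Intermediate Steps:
s(E, Y) = -5 - E + 11*E*Y (s(E, Y) = (11*E*Y - 5) - E = (-5 + 11*E*Y) - E = -5 - E + 11*E*Y)
o(q) = 6 + q
20445/(-23231) - o(s(-9, 2)) = 20445/(-23231) - (6 + (-5 - 1*(-9) + 11*(-9)*2)) = 20445*(-1/23231) - (6 + (-5 + 9 - 198)) = -20445/23231 - (6 - 194) = -20445/23231 - 1*(-188) = -20445/23231 + 188 = 4346983/23231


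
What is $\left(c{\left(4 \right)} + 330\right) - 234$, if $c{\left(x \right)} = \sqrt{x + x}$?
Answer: $96 + 2 \sqrt{2} \approx 98.828$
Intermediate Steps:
$c{\left(x \right)} = \sqrt{2} \sqrt{x}$ ($c{\left(x \right)} = \sqrt{2 x} = \sqrt{2} \sqrt{x}$)
$\left(c{\left(4 \right)} + 330\right) - 234 = \left(\sqrt{2} \sqrt{4} + 330\right) - 234 = \left(\sqrt{2} \cdot 2 + 330\right) - 234 = \left(2 \sqrt{2} + 330\right) - 234 = \left(330 + 2 \sqrt{2}\right) - 234 = 96 + 2 \sqrt{2}$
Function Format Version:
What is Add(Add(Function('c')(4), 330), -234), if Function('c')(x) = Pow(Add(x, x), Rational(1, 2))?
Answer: Add(96, Mul(2, Pow(2, Rational(1, 2)))) ≈ 98.828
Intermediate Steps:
Function('c')(x) = Mul(Pow(2, Rational(1, 2)), Pow(x, Rational(1, 2))) (Function('c')(x) = Pow(Mul(2, x), Rational(1, 2)) = Mul(Pow(2, Rational(1, 2)), Pow(x, Rational(1, 2))))
Add(Add(Function('c')(4), 330), -234) = Add(Add(Mul(Pow(2, Rational(1, 2)), Pow(4, Rational(1, 2))), 330), -234) = Add(Add(Mul(Pow(2, Rational(1, 2)), 2), 330), -234) = Add(Add(Mul(2, Pow(2, Rational(1, 2))), 330), -234) = Add(Add(330, Mul(2, Pow(2, Rational(1, 2)))), -234) = Add(96, Mul(2, Pow(2, Rational(1, 2))))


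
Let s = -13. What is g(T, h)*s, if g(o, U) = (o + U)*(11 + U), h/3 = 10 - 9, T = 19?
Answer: -4004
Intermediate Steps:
h = 3 (h = 3*(10 - 9) = 3*1 = 3)
g(o, U) = (11 + U)*(U + o) (g(o, U) = (U + o)*(11 + U) = (11 + U)*(U + o))
g(T, h)*s = (3**2 + 11*3 + 11*19 + 3*19)*(-13) = (9 + 33 + 209 + 57)*(-13) = 308*(-13) = -4004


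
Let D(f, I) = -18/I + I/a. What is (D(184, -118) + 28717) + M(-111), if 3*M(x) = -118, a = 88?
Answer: 223332413/7788 ≈ 28676.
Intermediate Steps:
D(f, I) = -18/I + I/88
M(x) = -118/3 (M(x) = (⅓)*(-118) = -118/3)
(D(184, -118) + 28717) + M(-111) = ((-18/(-118) + (1/88)*(-118)) + 28717) - 118/3 = ((-18*(-1/118) - 59/44) + 28717) - 118/3 = ((9/59 - 59/44) + 28717) - 118/3 = (-3085/2596 + 28717) - 118/3 = 74546247/2596 - 118/3 = 223332413/7788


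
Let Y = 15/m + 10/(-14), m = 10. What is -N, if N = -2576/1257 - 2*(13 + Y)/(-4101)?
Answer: 24568877/12028233 ≈ 2.0426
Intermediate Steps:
Y = 11/14 (Y = 15/10 + 10/(-14) = 15*(⅒) + 10*(-1/14) = 3/2 - 5/7 = 11/14 ≈ 0.78571)
N = -24568877/12028233 (N = -2576/1257 - 2*(13 + 11/14)/(-4101) = -2576*1/1257 - 2*193/14*(-1/4101) = -2576/1257 - 193/7*(-1/4101) = -2576/1257 + 193/28707 = -24568877/12028233 ≈ -2.0426)
-N = -1*(-24568877/12028233) = 24568877/12028233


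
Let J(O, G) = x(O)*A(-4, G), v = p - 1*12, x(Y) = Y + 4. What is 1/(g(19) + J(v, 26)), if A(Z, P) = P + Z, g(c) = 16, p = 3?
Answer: -1/94 ≈ -0.010638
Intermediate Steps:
x(Y) = 4 + Y
v = -9 (v = 3 - 1*12 = 3 - 12 = -9)
J(O, G) = (-4 + G)*(4 + O) (J(O, G) = (4 + O)*(G - 4) = (4 + O)*(-4 + G) = (-4 + G)*(4 + O))
1/(g(19) + J(v, 26)) = 1/(16 + (-4 + 26)*(4 - 9)) = 1/(16 + 22*(-5)) = 1/(16 - 110) = 1/(-94) = -1/94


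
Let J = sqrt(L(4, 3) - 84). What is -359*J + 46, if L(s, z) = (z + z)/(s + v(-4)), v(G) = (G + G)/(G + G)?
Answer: 46 - 1077*I*sqrt(230)/5 ≈ 46.0 - 3266.7*I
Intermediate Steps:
v(G) = 1 (v(G) = (2*G)/((2*G)) = (2*G)*(1/(2*G)) = 1)
L(s, z) = 2*z/(1 + s) (L(s, z) = (z + z)/(s + 1) = (2*z)/(1 + s) = 2*z/(1 + s))
J = 3*I*sqrt(230)/5 (J = sqrt(2*3/(1 + 4) - 84) = sqrt(2*3/5 - 84) = sqrt(2*3*(1/5) - 84) = sqrt(6/5 - 84) = sqrt(-414/5) = 3*I*sqrt(230)/5 ≈ 9.0995*I)
-359*J + 46 = -1077*I*sqrt(230)/5 + 46 = 46 - 1077*I*sqrt(230)/5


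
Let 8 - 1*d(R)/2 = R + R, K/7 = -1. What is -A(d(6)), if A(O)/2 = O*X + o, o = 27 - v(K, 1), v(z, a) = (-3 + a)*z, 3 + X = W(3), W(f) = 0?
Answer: -74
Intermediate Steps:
K = -7 (K = 7*(-1) = -7)
X = -3 (X = -3 + 0 = -3)
v(z, a) = z*(-3 + a)
o = 13 (o = 27 - (-7)*(-3 + 1) = 27 - (-7)*(-2) = 27 - 1*14 = 27 - 14 = 13)
d(R) = 16 - 4*R (d(R) = 16 - 2*(R + R) = 16 - 4*R)
A(O) = 26 - 6*O (A(O) = 2*(O*(-3) + 13) = 2*(-3*O + 13) = 2*(13 - 3*O) = 26 - 6*O)
-A(d(6)) = -(26 - 6*(16 - 4*6)) = -(26 - 6*(16 - 24)) = -(26 - 6*(-8)) = -(26 + 48) = -1*74 = -74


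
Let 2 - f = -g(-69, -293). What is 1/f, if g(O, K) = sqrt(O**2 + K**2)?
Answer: -1/45303 + sqrt(90610)/90606 ≈ 0.0033002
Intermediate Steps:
g(O, K) = sqrt(K**2 + O**2)
f = 2 + sqrt(90610) (f = 2 - (-1)*sqrt((-293)**2 + (-69)**2) = 2 - (-1)*sqrt(85849 + 4761) = 2 - (-1)*sqrt(90610) = 2 + sqrt(90610) ≈ 303.02)
1/f = 1/(2 + sqrt(90610))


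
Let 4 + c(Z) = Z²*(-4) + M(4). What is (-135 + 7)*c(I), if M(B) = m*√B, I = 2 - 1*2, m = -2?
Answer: 1024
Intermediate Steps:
I = 0 (I = 2 - 2 = 0)
M(B) = -2*√B
c(Z) = -8 - 4*Z² (c(Z) = -4 + (Z²*(-4) - 2*√4) = -4 + (-4*Z² - 2*2) = -4 + (-4*Z² - 4) = -4 + (-4 - 4*Z²) = -8 - 4*Z²)
(-135 + 7)*c(I) = (-135 + 7)*(-8 - 4*0²) = -128*(-8 - 4*0) = -128*(-8 + 0) = -128*(-8) = 1024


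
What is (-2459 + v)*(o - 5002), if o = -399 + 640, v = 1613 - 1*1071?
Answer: 9126837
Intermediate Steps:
v = 542 (v = 1613 - 1071 = 542)
o = 241
(-2459 + v)*(o - 5002) = (-2459 + 542)*(241 - 5002) = -1917*(-4761) = 9126837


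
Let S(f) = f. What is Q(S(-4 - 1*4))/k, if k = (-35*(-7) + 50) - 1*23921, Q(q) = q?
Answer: 4/11813 ≈ 0.00033861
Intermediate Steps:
k = -23626 (k = (245 + 50) - 23921 = 295 - 23921 = -23626)
Q(S(-4 - 1*4))/k = (-4 - 1*4)/(-23626) = (-4 - 4)*(-1/23626) = -8*(-1/23626) = 4/11813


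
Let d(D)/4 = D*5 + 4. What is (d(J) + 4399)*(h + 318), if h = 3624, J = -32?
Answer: 14881050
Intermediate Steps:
d(D) = 16 + 20*D (d(D) = 4*(D*5 + 4) = 4*(5*D + 4) = 4*(4 + 5*D) = 16 + 20*D)
(d(J) + 4399)*(h + 318) = ((16 + 20*(-32)) + 4399)*(3624 + 318) = ((16 - 640) + 4399)*3942 = (-624 + 4399)*3942 = 3775*3942 = 14881050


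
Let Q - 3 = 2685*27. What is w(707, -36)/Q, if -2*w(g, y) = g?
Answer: -707/144996 ≈ -0.0048760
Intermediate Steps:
w(g, y) = -g/2
Q = 72498 (Q = 3 + 2685*27 = 3 + 72495 = 72498)
w(707, -36)/Q = -1/2*707/72498 = -707/2*1/72498 = -707/144996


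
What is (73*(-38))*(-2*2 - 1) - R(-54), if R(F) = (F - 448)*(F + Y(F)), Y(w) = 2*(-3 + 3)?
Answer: -13238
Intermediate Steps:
Y(w) = 0 (Y(w) = 2*0 = 0)
R(F) = F*(-448 + F) (R(F) = (F - 448)*(F + 0) = (-448 + F)*F = F*(-448 + F))
(73*(-38))*(-2*2 - 1) - R(-54) = (73*(-38))*(-2*2 - 1) - (-54)*(-448 - 54) = -2774*(-4 - 1) - (-54)*(-502) = -2774*(-5) - 1*27108 = 13870 - 27108 = -13238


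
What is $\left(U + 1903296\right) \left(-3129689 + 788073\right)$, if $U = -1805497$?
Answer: $-229007703184$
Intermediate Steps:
$\left(U + 1903296\right) \left(-3129689 + 788073\right) = \left(-1805497 + 1903296\right) \left(-3129689 + 788073\right) = 97799 \left(-2341616\right) = -229007703184$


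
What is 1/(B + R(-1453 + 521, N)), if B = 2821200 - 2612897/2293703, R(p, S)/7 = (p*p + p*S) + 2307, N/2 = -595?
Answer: 2293703/38261892485834 ≈ 5.9947e-8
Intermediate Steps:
N = -1190 (N = 2*(-595) = -1190)
R(p, S) = 16149 + 7*p**2 + 7*S*p (R(p, S) = 7*((p*p + p*S) + 2307) = 7*((p**2 + S*p) + 2307) = 7*(2307 + p**2 + S*p) = 16149 + 7*p**2 + 7*S*p)
B = 6470992290703/2293703 (B = 2821200 - 2612897/2293703 = 6470992290703/2293703 ≈ 2.8212e+6)
1/(B + R(-1453 + 521, N)) = 1/(6470992290703/2293703 + (16149 + 7*(-1453 + 521)**2 + 7*(-1190)*(-1453 + 521))) = 1/(6470992290703/2293703 + (16149 + 7*(-932)**2 + 7*(-1190)*(-932))) = 1/(6470992290703/2293703 + (16149 + 7*868624 + 7763560)) = 1/(6470992290703/2293703 + (16149 + 6080368 + 7763560)) = 1/(6470992290703/2293703 + 13860077) = 1/(38261892485834/2293703) = 2293703/38261892485834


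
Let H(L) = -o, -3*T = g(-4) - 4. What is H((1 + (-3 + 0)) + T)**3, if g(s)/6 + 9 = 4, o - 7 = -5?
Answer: -8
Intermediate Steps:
o = 2 (o = 7 - 5 = 2)
g(s) = -30 (g(s) = -54 + 6*4 = -54 + 24 = -30)
T = 34/3 (T = -(-30 - 4)/3 = -1/3*(-34) = 34/3 ≈ 11.333)
H(L) = -2 (H(L) = -1*2 = -2)
H((1 + (-3 + 0)) + T)**3 = (-2)**3 = -8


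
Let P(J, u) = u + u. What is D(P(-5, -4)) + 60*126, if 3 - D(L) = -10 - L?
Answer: 7565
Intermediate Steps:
P(J, u) = 2*u
D(L) = 13 + L (D(L) = 3 - (-10 - L) = 3 + (10 + L) = 13 + L)
D(P(-5, -4)) + 60*126 = (13 + 2*(-4)) + 60*126 = (13 - 8) + 7560 = 5 + 7560 = 7565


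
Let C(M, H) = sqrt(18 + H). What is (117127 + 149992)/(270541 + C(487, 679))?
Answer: 72266641379/73192431984 - 267119*sqrt(697)/73192431984 ≈ 0.98726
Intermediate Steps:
(117127 + 149992)/(270541 + C(487, 679)) = (117127 + 149992)/(270541 + sqrt(18 + 679)) = 267119/(270541 + sqrt(697))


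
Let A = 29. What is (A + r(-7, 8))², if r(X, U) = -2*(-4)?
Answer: 1369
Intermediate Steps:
r(X, U) = 8
(A + r(-7, 8))² = (29 + 8)² = 37² = 1369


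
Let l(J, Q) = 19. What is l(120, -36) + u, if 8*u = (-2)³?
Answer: 18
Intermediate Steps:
u = -1 (u = (⅛)*(-2)³ = (⅛)*(-8) = -1)
l(120, -36) + u = 19 - 1 = 18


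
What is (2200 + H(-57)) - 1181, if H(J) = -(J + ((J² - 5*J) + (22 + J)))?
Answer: -2423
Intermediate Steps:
H(J) = -22 - J² + 3*J (H(J) = -(J + (22 + J² - 4*J)) = -(22 + J² - 3*J) = -22 - J² + 3*J)
(2200 + H(-57)) - 1181 = (2200 + (-22 - 1*(-57)² + 3*(-57))) - 1181 = (2200 + (-22 - 1*3249 - 171)) - 1181 = (2200 + (-22 - 3249 - 171)) - 1181 = (2200 - 3442) - 1181 = -1242 - 1181 = -2423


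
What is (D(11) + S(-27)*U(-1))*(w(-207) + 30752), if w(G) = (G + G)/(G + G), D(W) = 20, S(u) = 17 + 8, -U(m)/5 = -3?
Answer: 12147435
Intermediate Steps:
U(m) = 15 (U(m) = -5*(-3) = 15)
S(u) = 25
w(G) = 1 (w(G) = (2*G)/((2*G)) = (2*G)*(1/(2*G)) = 1)
(D(11) + S(-27)*U(-1))*(w(-207) + 30752) = (20 + 25*15)*(1 + 30752) = (20 + 375)*30753 = 395*30753 = 12147435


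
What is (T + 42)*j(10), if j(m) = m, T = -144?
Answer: -1020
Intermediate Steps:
(T + 42)*j(10) = (-144 + 42)*10 = -102*10 = -1020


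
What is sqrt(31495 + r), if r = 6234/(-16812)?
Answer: sqrt(247270758702)/2802 ≈ 177.47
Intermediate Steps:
r = -1039/2802 (r = 6234*(-1/16812) = -1039/2802 ≈ -0.37081)
sqrt(31495 + r) = sqrt(31495 - 1039/2802) = sqrt(88247951/2802) = sqrt(247270758702)/2802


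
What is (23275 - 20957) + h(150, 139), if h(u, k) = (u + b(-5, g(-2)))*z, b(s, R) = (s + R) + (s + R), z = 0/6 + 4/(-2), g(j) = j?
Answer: 2046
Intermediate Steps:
z = -2 (z = 0*(1/6) + 4*(-1/2) = 0 - 2 = -2)
b(s, R) = 2*R + 2*s (b(s, R) = (R + s) + (R + s) = 2*R + 2*s)
h(u, k) = 28 - 2*u (h(u, k) = (u + (2*(-2) + 2*(-5)))*(-2) = (u + (-4 - 10))*(-2) = (u - 14)*(-2) = (-14 + u)*(-2) = 28 - 2*u)
(23275 - 20957) + h(150, 139) = (23275 - 20957) + (28 - 2*150) = 2318 + (28 - 300) = 2318 - 272 = 2046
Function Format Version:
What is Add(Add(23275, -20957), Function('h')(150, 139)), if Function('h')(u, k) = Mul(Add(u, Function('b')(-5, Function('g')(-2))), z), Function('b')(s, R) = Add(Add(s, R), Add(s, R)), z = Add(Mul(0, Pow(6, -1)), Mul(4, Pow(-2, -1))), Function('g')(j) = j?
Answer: 2046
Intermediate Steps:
z = -2 (z = Add(Mul(0, Rational(1, 6)), Mul(4, Rational(-1, 2))) = Add(0, -2) = -2)
Function('b')(s, R) = Add(Mul(2, R), Mul(2, s)) (Function('b')(s, R) = Add(Add(R, s), Add(R, s)) = Add(Mul(2, R), Mul(2, s)))
Function('h')(u, k) = Add(28, Mul(-2, u)) (Function('h')(u, k) = Mul(Add(u, Add(Mul(2, -2), Mul(2, -5))), -2) = Mul(Add(u, Add(-4, -10)), -2) = Mul(Add(u, -14), -2) = Mul(Add(-14, u), -2) = Add(28, Mul(-2, u)))
Add(Add(23275, -20957), Function('h')(150, 139)) = Add(Add(23275, -20957), Add(28, Mul(-2, 150))) = Add(2318, Add(28, -300)) = Add(2318, -272) = 2046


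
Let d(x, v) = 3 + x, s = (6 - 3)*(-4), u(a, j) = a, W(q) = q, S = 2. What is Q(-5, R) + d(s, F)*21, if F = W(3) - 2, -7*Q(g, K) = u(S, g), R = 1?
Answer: -1325/7 ≈ -189.29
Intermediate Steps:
Q(g, K) = -2/7 (Q(g, K) = -⅐*2 = -2/7)
F = 1 (F = 3 - 2 = 1)
s = -12 (s = 3*(-4) = -12)
Q(-5, R) + d(s, F)*21 = -2/7 + (3 - 12)*21 = -2/7 - 9*21 = -2/7 - 189 = -1325/7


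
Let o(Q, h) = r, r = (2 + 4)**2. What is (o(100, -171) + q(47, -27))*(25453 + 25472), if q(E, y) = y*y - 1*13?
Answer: 38295600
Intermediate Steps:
r = 36 (r = 6**2 = 36)
o(Q, h) = 36
q(E, y) = -13 + y**2 (q(E, y) = y**2 - 13 = -13 + y**2)
(o(100, -171) + q(47, -27))*(25453 + 25472) = (36 + (-13 + (-27)**2))*(25453 + 25472) = (36 + (-13 + 729))*50925 = (36 + 716)*50925 = 752*50925 = 38295600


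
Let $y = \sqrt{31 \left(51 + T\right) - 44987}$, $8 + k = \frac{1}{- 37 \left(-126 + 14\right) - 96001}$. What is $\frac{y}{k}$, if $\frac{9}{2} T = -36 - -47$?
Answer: $- \frac{61238 i \sqrt{97493}}{734857} \approx - 26.02 i$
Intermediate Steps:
$T = \frac{22}{9}$ ($T = \frac{2 \left(-36 - -47\right)}{9} = \frac{2 \left(-36 + 47\right)}{9} = \frac{2}{9} \cdot 11 = \frac{22}{9} \approx 2.4444$)
$k = - \frac{734857}{91857}$ ($k = -8 + \frac{1}{- 37 \left(-126 + 14\right) - 96001} = -8 + \frac{1}{\left(-37\right) \left(-112\right) - 96001} = -8 + \frac{1}{4144 - 96001} = -8 + \frac{1}{-91857} = -8 - \frac{1}{91857} = - \frac{734857}{91857} \approx -8.0$)
$y = \frac{2 i \sqrt{97493}}{3}$ ($y = \sqrt{31 \left(51 + \frac{22}{9}\right) - 44987} = \sqrt{31 \cdot \frac{481}{9} - 44987} = \sqrt{\frac{14911}{9} - 44987} = \sqrt{- \frac{389972}{9}} = \frac{2 i \sqrt{97493}}{3} \approx 208.16 i$)
$\frac{y}{k} = \frac{\frac{2}{3} i \sqrt{97493}}{- \frac{734857}{91857}} = \frac{2 i \sqrt{97493}}{3} \left(- \frac{91857}{734857}\right) = - \frac{61238 i \sqrt{97493}}{734857}$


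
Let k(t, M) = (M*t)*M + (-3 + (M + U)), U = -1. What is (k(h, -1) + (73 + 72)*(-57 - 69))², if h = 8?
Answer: 333683289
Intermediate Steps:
k(t, M) = -4 + M + t*M² (k(t, M) = (M*t)*M + (-3 + (M - 1)) = t*M² + (-3 + (-1 + M)) = t*M² + (-4 + M) = -4 + M + t*M²)
(k(h, -1) + (73 + 72)*(-57 - 69))² = ((-4 - 1 + 8*(-1)²) + (73 + 72)*(-57 - 69))² = ((-4 - 1 + 8*1) + 145*(-126))² = ((-4 - 1 + 8) - 18270)² = (3 - 18270)² = (-18267)² = 333683289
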